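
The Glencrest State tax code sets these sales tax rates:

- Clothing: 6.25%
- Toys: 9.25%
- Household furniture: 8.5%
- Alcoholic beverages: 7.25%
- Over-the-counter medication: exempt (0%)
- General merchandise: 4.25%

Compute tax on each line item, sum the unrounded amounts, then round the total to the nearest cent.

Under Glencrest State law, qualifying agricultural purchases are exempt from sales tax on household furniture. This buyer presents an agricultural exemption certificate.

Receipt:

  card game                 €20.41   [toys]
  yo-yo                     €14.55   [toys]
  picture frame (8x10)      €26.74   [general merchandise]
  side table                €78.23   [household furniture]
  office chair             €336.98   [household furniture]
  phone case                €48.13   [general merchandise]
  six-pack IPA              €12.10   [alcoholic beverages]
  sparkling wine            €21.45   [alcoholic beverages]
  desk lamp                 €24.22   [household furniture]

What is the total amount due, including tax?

€591.66

Card game €20.41: toys → 9.25% → €1.887925
Yo-yo €14.55: toys → 9.25% → €1.345875
Picture frame (8x10) €26.74: general merchandise → 4.25% → €1.13645
Side table €78.23: household furniture, buyer-exempt → 0% → €0.00
Office chair €336.98: household furniture, buyer-exempt → 0% → €0.00
Phone case €48.13: general merchandise → 4.25% → €2.045525
Six-pack IPA €12.10: alcoholic beverages → 7.25% → €0.87725
Sparkling wine €21.45: alcoholic beverages → 7.25% → €1.555125
Desk lamp €24.22: household furniture, buyer-exempt → 0% → €0.00
Subtotal = €582.81; unrounded tax = €8.84815 → €8.85; total due = €591.66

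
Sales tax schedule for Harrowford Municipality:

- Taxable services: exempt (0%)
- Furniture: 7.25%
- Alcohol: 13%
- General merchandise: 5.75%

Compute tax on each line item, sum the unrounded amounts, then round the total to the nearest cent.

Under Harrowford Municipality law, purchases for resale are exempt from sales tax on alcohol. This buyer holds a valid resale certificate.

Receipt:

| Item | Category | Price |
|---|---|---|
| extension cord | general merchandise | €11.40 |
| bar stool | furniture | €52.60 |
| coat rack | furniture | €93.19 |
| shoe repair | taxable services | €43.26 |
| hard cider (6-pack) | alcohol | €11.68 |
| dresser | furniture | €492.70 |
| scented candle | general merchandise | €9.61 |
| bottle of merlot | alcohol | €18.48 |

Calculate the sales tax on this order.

Extension cord €11.40: general merchandise → 5.75% → €0.6555
Bar stool €52.60: furniture → 7.25% → €3.8135
Coat rack €93.19: furniture → 7.25% → €6.756275
Shoe repair €43.26: taxable services → 0% → €0.00
Hard cider (6-pack) €11.68: alcohol, buyer-exempt → 0% → €0.00
Dresser €492.70: furniture → 7.25% → €35.72075
Scented candle €9.61: general merchandise → 5.75% → €0.552575
Bottle of merlot €18.48: alcohol, buyer-exempt → 0% → €0.00
Unrounded tax sum = €47.4986 → €47.50

€47.50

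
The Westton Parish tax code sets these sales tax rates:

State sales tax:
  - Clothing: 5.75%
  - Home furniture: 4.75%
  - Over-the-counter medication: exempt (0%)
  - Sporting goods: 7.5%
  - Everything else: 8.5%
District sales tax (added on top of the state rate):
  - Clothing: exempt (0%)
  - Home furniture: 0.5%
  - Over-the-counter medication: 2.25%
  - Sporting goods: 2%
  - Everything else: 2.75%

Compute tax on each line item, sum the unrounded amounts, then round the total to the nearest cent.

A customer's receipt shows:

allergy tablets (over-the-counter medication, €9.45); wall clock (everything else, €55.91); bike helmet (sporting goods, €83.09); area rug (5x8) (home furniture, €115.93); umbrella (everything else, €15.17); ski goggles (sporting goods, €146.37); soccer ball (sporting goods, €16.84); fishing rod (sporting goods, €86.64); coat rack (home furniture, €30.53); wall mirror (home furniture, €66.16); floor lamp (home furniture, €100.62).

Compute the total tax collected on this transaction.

Allergy tablets €9.45: over-the-counter medication → 0% + 2.25% district = 2.25% → €0.212625
Wall clock €55.91: everything else → 8.5% + 2.75% district = 11.25% → €6.289875
Bike helmet €83.09: sporting goods → 7.5% + 2% district = 9.5% → €7.89355
Area rug (5x8) €115.93: home furniture → 4.75% + 0.5% district = 5.25% → €6.086325
Umbrella €15.17: everything else → 8.5% + 2.75% district = 11.25% → €1.706625
Ski goggles €146.37: sporting goods → 7.5% + 2% district = 9.5% → €13.90515
Soccer ball €16.84: sporting goods → 7.5% + 2% district = 9.5% → €1.5998
Fishing rod €86.64: sporting goods → 7.5% + 2% district = 9.5% → €8.2308
Coat rack €30.53: home furniture → 4.75% + 0.5% district = 5.25% → €1.602825
Wall mirror €66.16: home furniture → 4.75% + 0.5% district = 5.25% → €3.4734
Floor lamp €100.62: home furniture → 4.75% + 0.5% district = 5.25% → €5.28255
Unrounded tax sum = €56.283525 → €56.28

€56.28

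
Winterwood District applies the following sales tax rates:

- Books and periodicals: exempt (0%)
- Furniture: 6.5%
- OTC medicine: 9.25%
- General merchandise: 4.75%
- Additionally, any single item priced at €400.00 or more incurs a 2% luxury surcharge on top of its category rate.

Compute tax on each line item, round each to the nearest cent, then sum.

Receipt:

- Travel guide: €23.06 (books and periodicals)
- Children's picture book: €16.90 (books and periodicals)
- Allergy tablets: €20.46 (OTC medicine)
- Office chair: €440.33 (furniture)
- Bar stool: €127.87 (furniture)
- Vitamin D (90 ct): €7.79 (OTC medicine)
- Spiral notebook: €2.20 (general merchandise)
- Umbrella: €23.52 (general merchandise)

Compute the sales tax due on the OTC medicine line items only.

Allergy tablets €20.46: OTC medicine → 9.25% → €1.89
Vitamin D (90 ct) €7.79: OTC medicine → 9.25% → €0.72
Tax on OTC medicine = €1.89 + €0.72 = €2.61

€2.61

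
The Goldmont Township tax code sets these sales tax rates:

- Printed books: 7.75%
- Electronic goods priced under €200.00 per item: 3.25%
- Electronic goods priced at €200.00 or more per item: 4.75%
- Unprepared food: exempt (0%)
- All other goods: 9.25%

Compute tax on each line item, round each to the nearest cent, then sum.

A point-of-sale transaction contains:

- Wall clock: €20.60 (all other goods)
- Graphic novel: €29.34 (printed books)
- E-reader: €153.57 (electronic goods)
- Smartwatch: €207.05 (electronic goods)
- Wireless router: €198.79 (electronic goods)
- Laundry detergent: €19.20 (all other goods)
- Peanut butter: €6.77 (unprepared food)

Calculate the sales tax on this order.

Wall clock €20.60: all other goods → 9.25% → €1.91
Graphic novel €29.34: printed books → 7.75% → €2.27
E-reader €153.57: electronic goods, under €200.00 → 3.25% → €4.99
Smartwatch €207.05: electronic goods, €200.00 or more → 4.75% → €9.83
Wireless router €198.79: electronic goods, under €200.00 → 3.25% → €6.46
Laundry detergent €19.20: all other goods → 9.25% → €1.78
Peanut butter €6.77: unprepared food → 0% → €0.00
Total tax = €1.91 + €2.27 + €4.99 + €9.83 + €6.46 + €1.78 = €27.24

€27.24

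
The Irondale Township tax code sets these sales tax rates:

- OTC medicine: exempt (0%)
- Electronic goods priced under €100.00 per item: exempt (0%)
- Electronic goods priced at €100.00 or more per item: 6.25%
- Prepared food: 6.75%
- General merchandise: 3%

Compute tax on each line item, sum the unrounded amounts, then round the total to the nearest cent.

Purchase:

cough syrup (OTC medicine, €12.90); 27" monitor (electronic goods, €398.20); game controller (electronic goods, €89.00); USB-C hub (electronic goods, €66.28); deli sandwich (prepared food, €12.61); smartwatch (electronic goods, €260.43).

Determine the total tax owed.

€42.02

Cough syrup €12.90: OTC medicine → 0% → €0.00
27" monitor €398.20: electronic goods, €100.00 or more → 6.25% → €24.8875
Game controller €89.00: electronic goods, under €100.00 → 0% → €0.00
USB-C hub €66.28: electronic goods, under €100.00 → 0% → €0.00
Deli sandwich €12.61: prepared food → 6.75% → €0.851175
Smartwatch €260.43: electronic goods, €100.00 or more → 6.25% → €16.276875
Unrounded tax sum = €42.01555 → €42.02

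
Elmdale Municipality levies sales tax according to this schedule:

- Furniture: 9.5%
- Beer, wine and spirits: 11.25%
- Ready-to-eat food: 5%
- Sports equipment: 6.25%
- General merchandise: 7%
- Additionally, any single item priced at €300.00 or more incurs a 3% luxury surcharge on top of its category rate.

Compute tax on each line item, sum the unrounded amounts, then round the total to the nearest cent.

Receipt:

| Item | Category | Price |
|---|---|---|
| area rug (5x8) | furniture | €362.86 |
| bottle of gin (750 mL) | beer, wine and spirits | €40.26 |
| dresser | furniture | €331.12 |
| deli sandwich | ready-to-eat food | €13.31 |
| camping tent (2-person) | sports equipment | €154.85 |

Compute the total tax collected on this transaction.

Area rug (5x8) €362.86: furniture → 9.5% + 3% surcharge = 12.5% → €45.3575
Bottle of gin (750 mL) €40.26: beer, wine and spirits → 11.25% → €4.52925
Dresser €331.12: furniture → 9.5% + 3% surcharge = 12.5% → €41.39
Deli sandwich €13.31: ready-to-eat food → 5% → €0.6655
Camping tent (2-person) €154.85: sports equipment → 6.25% → €9.678125
Unrounded tax sum = €101.620375 → €101.62

€101.62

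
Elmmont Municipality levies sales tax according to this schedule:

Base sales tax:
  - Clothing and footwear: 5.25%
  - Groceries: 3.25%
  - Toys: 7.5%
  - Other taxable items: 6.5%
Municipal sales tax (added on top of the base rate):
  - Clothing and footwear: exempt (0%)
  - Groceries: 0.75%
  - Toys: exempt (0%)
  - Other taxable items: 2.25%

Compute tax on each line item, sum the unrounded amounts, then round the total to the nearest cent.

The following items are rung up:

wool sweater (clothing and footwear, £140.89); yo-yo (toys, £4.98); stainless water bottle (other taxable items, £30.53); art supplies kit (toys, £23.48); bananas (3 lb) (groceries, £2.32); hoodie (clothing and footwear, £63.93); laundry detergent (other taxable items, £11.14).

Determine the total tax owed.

£16.63

Wool sweater £140.89: clothing and footwear → 5.25% + 0% municipal = 5.25% → £7.396725
Yo-yo £4.98: toys → 7.5% + 0% municipal = 7.5% → £0.3735
Stainless water bottle £30.53: other taxable items → 6.5% + 2.25% municipal = 8.75% → £2.671375
Art supplies kit £23.48: toys → 7.5% + 0% municipal = 7.5% → £1.761
Bananas (3 lb) £2.32: groceries → 3.25% + 0.75% municipal = 4% → £0.0928
Hoodie £63.93: clothing and footwear → 5.25% + 0% municipal = 5.25% → £3.356325
Laundry detergent £11.14: other taxable items → 6.5% + 2.25% municipal = 8.75% → £0.97475
Unrounded tax sum = £16.626475 → £16.63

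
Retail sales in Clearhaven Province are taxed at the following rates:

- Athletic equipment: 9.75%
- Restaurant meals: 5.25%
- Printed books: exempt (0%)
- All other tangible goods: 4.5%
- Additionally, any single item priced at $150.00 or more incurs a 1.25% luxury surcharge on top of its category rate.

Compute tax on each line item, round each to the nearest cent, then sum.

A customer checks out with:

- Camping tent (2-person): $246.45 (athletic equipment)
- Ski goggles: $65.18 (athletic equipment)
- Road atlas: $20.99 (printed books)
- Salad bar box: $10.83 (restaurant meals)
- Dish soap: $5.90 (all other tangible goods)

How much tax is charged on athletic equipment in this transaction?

Camping tent (2-person) $246.45: athletic equipment → 9.75% + 1.25% surcharge = 11% → $27.11
Ski goggles $65.18: athletic equipment → 9.75% → $6.36
Tax on athletic equipment = $27.11 + $6.36 = $33.47

$33.47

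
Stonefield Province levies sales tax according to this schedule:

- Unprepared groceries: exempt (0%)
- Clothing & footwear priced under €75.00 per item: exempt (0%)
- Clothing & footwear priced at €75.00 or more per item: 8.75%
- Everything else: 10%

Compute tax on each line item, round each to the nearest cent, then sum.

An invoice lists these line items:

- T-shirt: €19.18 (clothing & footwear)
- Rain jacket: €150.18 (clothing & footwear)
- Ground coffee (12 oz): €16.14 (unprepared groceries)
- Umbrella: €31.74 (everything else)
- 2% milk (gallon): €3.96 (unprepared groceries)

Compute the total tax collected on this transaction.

T-shirt €19.18: clothing & footwear, under €75.00 → 0% → €0.00
Rain jacket €150.18: clothing & footwear, €75.00 or more → 8.75% → €13.14
Ground coffee (12 oz) €16.14: unprepared groceries → 0% → €0.00
Umbrella €31.74: everything else → 10% → €3.17
2% milk (gallon) €3.96: unprepared groceries → 0% → €0.00
Total tax = €13.14 + €3.17 = €16.31

€16.31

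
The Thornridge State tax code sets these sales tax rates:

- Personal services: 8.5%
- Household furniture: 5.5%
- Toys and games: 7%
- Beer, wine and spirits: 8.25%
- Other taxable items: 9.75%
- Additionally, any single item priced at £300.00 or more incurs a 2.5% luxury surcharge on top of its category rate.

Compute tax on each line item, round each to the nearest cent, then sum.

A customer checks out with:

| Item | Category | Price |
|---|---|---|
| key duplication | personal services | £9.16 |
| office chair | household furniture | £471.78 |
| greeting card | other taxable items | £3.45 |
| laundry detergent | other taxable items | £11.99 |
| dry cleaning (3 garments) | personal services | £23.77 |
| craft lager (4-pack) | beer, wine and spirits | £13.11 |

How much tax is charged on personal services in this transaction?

Key duplication £9.16: personal services → 8.5% → £0.78
Dry cleaning (3 garments) £23.77: personal services → 8.5% → £2.02
Tax on personal services = £0.78 + £2.02 = £2.80

£2.80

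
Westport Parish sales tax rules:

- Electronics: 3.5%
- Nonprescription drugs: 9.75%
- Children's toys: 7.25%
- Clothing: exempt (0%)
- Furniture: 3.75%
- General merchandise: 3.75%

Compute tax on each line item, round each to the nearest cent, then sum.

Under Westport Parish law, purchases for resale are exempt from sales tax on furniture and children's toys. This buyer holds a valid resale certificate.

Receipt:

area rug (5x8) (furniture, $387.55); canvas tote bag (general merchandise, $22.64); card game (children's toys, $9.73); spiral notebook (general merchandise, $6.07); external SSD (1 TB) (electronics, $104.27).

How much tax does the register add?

$4.73

Area rug (5x8) $387.55: furniture, buyer-exempt → 0% → $0.00
Canvas tote bag $22.64: general merchandise → 3.75% → $0.85
Card game $9.73: children's toys, buyer-exempt → 0% → $0.00
Spiral notebook $6.07: general merchandise → 3.75% → $0.23
External SSD (1 TB) $104.27: electronics → 3.5% → $3.65
Total tax = $0.85 + $0.23 + $3.65 = $4.73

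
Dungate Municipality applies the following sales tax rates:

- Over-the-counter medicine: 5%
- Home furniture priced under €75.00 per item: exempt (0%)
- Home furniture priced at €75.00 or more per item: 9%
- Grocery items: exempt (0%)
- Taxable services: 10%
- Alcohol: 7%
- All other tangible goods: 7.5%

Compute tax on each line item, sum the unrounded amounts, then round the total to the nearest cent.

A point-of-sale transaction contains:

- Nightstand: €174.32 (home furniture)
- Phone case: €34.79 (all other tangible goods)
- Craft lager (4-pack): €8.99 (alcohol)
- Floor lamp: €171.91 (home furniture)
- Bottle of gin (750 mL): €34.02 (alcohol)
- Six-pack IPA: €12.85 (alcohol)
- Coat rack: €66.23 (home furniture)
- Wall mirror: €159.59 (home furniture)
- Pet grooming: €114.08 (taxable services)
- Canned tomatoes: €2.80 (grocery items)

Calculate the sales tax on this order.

Nightstand €174.32: home furniture, €75.00 or more → 9% → €15.6888
Phone case €34.79: all other tangible goods → 7.5% → €2.60925
Craft lager (4-pack) €8.99: alcohol → 7% → €0.6293
Floor lamp €171.91: home furniture, €75.00 or more → 9% → €15.4719
Bottle of gin (750 mL) €34.02: alcohol → 7% → €2.3814
Six-pack IPA €12.85: alcohol → 7% → €0.8995
Coat rack €66.23: home furniture, under €75.00 → 0% → €0.00
Wall mirror €159.59: home furniture, €75.00 or more → 9% → €14.3631
Pet grooming €114.08: taxable services → 10% → €11.408
Canned tomatoes €2.80: grocery items → 0% → €0.00
Unrounded tax sum = €63.45125 → €63.45

€63.45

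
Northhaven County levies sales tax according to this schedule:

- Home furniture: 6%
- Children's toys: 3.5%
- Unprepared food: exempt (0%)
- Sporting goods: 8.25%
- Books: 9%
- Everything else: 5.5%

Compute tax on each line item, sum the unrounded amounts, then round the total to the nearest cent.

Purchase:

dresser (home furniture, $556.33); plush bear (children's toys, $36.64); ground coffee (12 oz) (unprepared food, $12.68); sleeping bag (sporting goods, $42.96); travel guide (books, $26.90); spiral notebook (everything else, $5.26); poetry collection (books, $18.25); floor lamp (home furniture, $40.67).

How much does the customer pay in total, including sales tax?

Dresser $556.33: home furniture → 6% → $33.3798
Plush bear $36.64: children's toys → 3.5% → $1.2824
Ground coffee (12 oz) $12.68: unprepared food → 0% → $0.00
Sleeping bag $42.96: sporting goods → 8.25% → $3.5442
Travel guide $26.90: books → 9% → $2.421
Spiral notebook $5.26: everything else → 5.5% → $0.2893
Poetry collection $18.25: books → 9% → $1.6425
Floor lamp $40.67: home furniture → 6% → $2.4402
Subtotal = $739.69; unrounded tax = $44.9994 → $45.00; total due = $784.69

$784.69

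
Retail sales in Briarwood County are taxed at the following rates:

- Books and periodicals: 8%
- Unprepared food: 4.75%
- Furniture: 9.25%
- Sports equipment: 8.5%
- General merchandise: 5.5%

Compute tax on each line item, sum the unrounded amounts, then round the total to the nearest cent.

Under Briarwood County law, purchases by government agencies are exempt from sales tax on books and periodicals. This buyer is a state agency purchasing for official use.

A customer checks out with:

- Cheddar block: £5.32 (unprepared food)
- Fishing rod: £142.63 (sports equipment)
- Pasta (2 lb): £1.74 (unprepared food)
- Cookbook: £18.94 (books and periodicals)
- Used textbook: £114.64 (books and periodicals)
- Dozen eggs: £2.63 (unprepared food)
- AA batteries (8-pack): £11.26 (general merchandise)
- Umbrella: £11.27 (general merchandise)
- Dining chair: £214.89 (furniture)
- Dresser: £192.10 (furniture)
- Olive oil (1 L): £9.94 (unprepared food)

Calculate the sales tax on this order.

£51.94

Cheddar block £5.32: unprepared food → 4.75% → £0.2527
Fishing rod £142.63: sports equipment → 8.5% → £12.12355
Pasta (2 lb) £1.74: unprepared food → 4.75% → £0.08265
Cookbook £18.94: books and periodicals, buyer-exempt → 0% → £0.00
Used textbook £114.64: books and periodicals, buyer-exempt → 0% → £0.00
Dozen eggs £2.63: unprepared food → 4.75% → £0.124925
AA batteries (8-pack) £11.26: general merchandise → 5.5% → £0.6193
Umbrella £11.27: general merchandise → 5.5% → £0.61985
Dining chair £214.89: furniture → 9.25% → £19.877325
Dresser £192.10: furniture → 9.25% → £17.76925
Olive oil (1 L) £9.94: unprepared food → 4.75% → £0.47215
Unrounded tax sum = £51.9417 → £51.94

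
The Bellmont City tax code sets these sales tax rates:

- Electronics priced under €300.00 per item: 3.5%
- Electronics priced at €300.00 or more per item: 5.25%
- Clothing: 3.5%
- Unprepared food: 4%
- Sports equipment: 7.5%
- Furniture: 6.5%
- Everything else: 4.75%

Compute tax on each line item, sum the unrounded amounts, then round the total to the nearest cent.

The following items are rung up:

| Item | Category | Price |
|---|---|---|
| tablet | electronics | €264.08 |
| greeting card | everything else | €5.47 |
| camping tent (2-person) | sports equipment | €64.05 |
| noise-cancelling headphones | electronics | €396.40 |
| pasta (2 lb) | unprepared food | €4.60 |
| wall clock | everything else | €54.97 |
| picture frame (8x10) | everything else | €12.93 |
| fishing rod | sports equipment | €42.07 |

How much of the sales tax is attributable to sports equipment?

€7.96

Camping tent (2-person) €64.05: sports equipment → 7.5% → €4.80375
Fishing rod €42.07: sports equipment → 7.5% → €3.15525
Tax on sports equipment: unrounded sum = €7.959 → €7.96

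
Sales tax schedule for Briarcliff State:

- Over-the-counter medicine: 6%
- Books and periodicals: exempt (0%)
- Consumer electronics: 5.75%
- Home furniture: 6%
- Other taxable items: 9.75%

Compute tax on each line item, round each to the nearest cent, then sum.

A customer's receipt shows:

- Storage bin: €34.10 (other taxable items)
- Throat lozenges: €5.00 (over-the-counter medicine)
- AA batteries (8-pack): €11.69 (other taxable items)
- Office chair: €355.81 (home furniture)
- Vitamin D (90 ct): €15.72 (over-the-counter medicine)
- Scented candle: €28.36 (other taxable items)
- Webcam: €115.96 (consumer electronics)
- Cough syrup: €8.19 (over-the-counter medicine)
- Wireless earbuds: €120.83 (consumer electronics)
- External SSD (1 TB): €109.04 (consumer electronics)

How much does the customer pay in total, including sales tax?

€854.90

Storage bin €34.10: other taxable items → 9.75% → €3.32
Throat lozenges €5.00: over-the-counter medicine → 6% → €0.30
AA batteries (8-pack) €11.69: other taxable items → 9.75% → €1.14
Office chair €355.81: home furniture → 6% → €21.35
Vitamin D (90 ct) €15.72: over-the-counter medicine → 6% → €0.94
Scented candle €28.36: other taxable items → 9.75% → €2.77
Webcam €115.96: consumer electronics → 5.75% → €6.67
Cough syrup €8.19: over-the-counter medicine → 6% → €0.49
Wireless earbuds €120.83: consumer electronics → 5.75% → €6.95
External SSD (1 TB) €109.04: consumer electronics → 5.75% → €6.27
Subtotal = €804.70; tax = €50.20; total due = €854.90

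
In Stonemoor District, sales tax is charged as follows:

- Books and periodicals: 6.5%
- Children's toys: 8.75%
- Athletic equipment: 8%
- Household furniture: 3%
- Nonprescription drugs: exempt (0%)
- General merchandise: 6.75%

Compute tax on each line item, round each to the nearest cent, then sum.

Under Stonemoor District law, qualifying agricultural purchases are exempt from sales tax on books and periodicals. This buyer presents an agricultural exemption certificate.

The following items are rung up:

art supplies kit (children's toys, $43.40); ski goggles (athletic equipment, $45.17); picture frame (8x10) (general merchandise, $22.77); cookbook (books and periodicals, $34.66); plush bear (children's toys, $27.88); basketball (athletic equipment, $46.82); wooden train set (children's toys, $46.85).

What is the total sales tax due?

$19.24

Art supplies kit $43.40: children's toys → 8.75% → $3.80
Ski goggles $45.17: athletic equipment → 8% → $3.61
Picture frame (8x10) $22.77: general merchandise → 6.75% → $1.54
Cookbook $34.66: books and periodicals, buyer-exempt → 0% → $0.00
Plush bear $27.88: children's toys → 8.75% → $2.44
Basketball $46.82: athletic equipment → 8% → $3.75
Wooden train set $46.85: children's toys → 8.75% → $4.10
Total tax = $3.80 + $3.61 + $1.54 + $2.44 + $3.75 + $4.10 = $19.24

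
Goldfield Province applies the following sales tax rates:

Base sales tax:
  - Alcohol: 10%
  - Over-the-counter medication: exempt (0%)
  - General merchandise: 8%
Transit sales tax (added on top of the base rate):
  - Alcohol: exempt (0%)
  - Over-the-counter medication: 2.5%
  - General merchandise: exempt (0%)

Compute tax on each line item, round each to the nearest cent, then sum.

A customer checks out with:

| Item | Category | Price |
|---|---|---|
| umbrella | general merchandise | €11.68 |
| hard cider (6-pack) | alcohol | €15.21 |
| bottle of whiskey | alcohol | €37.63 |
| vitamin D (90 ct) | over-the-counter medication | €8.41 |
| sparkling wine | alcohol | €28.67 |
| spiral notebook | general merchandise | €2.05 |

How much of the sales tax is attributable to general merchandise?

€1.09

Umbrella €11.68: general merchandise → 8% + 0% transit = 8% → €0.93
Spiral notebook €2.05: general merchandise → 8% + 0% transit = 8% → €0.16
Tax on general merchandise = €0.93 + €0.16 = €1.09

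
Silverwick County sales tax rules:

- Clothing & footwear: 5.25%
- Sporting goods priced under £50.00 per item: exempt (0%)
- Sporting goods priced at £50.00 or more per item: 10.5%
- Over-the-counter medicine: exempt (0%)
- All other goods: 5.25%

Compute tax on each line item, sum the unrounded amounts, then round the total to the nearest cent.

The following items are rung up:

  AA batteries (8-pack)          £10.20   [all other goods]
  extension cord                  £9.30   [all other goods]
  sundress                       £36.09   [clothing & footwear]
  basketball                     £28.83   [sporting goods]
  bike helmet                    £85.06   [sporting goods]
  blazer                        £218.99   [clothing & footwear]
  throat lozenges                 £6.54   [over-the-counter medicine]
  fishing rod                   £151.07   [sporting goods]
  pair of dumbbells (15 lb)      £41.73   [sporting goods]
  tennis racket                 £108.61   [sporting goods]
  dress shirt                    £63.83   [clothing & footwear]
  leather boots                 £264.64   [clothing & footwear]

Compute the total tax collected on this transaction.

AA batteries (8-pack) £10.20: all other goods → 5.25% → £0.5355
Extension cord £9.30: all other goods → 5.25% → £0.48825
Sundress £36.09: clothing & footwear → 5.25% → £1.894725
Basketball £28.83: sporting goods, under £50.00 → 0% → £0.00
Bike helmet £85.06: sporting goods, £50.00 or more → 10.5% → £8.9313
Blazer £218.99: clothing & footwear → 5.25% → £11.496975
Throat lozenges £6.54: over-the-counter medicine → 0% → £0.00
Fishing rod £151.07: sporting goods, £50.00 or more → 10.5% → £15.86235
Pair of dumbbells (15 lb) £41.73: sporting goods, under £50.00 → 0% → £0.00
Tennis racket £108.61: sporting goods, £50.00 or more → 10.5% → £11.40405
Dress shirt £63.83: clothing & footwear → 5.25% → £3.351075
Leather boots £264.64: clothing & footwear → 5.25% → £13.8936
Unrounded tax sum = £67.857825 → £67.86

£67.86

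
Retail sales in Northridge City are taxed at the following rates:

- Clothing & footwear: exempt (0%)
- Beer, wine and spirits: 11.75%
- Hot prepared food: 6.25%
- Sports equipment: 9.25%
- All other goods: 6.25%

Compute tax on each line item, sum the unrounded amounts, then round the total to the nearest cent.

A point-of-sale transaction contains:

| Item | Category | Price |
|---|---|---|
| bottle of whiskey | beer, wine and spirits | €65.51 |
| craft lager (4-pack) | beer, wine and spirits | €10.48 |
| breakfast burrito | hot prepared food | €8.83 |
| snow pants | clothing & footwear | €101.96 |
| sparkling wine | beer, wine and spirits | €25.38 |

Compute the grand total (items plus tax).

€224.62

Bottle of whiskey €65.51: beer, wine and spirits → 11.75% → €7.697425
Craft lager (4-pack) €10.48: beer, wine and spirits → 11.75% → €1.2314
Breakfast burrito €8.83: hot prepared food → 6.25% → €0.551875
Snow pants €101.96: clothing & footwear → 0% → €0.00
Sparkling wine €25.38: beer, wine and spirits → 11.75% → €2.98215
Subtotal = €212.16; unrounded tax = €12.46285 → €12.46; total due = €224.62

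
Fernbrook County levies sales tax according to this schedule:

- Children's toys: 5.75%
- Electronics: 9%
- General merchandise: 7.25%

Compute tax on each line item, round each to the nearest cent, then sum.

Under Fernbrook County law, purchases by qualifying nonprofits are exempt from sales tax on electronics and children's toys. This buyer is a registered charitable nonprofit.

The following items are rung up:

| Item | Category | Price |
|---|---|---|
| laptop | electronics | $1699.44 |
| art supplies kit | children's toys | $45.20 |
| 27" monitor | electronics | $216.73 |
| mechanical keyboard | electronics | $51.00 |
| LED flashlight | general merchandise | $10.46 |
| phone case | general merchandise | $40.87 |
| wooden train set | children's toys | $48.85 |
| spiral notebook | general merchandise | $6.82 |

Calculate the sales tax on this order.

Laptop $1699.44: electronics, buyer-exempt → 0% → $0.00
Art supplies kit $45.20: children's toys, buyer-exempt → 0% → $0.00
27" monitor $216.73: electronics, buyer-exempt → 0% → $0.00
Mechanical keyboard $51.00: electronics, buyer-exempt → 0% → $0.00
LED flashlight $10.46: general merchandise → 7.25% → $0.76
Phone case $40.87: general merchandise → 7.25% → $2.96
Wooden train set $48.85: children's toys, buyer-exempt → 0% → $0.00
Spiral notebook $6.82: general merchandise → 7.25% → $0.49
Total tax = $0.76 + $2.96 + $0.49 = $4.21

$4.21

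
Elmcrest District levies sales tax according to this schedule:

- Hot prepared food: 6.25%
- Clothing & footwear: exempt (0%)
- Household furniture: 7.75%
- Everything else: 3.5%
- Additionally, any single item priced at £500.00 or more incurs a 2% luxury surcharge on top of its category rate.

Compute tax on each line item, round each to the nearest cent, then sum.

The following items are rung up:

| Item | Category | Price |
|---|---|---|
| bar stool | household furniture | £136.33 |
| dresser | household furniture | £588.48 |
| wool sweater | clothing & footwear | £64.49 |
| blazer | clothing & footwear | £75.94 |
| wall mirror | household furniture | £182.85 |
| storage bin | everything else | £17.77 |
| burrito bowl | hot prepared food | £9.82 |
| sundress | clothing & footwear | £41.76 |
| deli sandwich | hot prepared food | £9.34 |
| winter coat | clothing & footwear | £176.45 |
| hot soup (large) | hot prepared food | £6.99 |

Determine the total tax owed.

£84.37

Bar stool £136.33: household furniture → 7.75% → £10.57
Dresser £588.48: household furniture → 7.75% + 2% surcharge = 9.75% → £57.38
Wool sweater £64.49: clothing & footwear → 0% → £0.00
Blazer £75.94: clothing & footwear → 0% → £0.00
Wall mirror £182.85: household furniture → 7.75% → £14.17
Storage bin £17.77: everything else → 3.5% → £0.62
Burrito bowl £9.82: hot prepared food → 6.25% → £0.61
Sundress £41.76: clothing & footwear → 0% → £0.00
Deli sandwich £9.34: hot prepared food → 6.25% → £0.58
Winter coat £176.45: clothing & footwear → 0% → £0.00
Hot soup (large) £6.99: hot prepared food → 6.25% → £0.44
Total tax = £10.57 + £57.38 + £14.17 + £0.62 + £0.61 + £0.58 + £0.44 = £84.37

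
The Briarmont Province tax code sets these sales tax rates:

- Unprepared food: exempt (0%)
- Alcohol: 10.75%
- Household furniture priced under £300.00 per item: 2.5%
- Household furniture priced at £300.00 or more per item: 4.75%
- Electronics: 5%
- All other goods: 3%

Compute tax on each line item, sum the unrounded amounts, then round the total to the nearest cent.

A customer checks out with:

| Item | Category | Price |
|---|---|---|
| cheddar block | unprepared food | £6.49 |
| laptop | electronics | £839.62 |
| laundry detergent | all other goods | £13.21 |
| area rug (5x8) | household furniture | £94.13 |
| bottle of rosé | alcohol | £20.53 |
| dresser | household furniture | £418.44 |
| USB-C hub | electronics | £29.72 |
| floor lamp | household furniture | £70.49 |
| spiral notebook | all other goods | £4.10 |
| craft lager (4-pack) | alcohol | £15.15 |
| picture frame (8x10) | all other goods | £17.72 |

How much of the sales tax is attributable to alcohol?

Bottle of rosé £20.53: alcohol → 10.75% → £2.206975
Craft lager (4-pack) £15.15: alcohol → 10.75% → £1.628625
Tax on alcohol: unrounded sum = £3.8356 → £3.84

£3.84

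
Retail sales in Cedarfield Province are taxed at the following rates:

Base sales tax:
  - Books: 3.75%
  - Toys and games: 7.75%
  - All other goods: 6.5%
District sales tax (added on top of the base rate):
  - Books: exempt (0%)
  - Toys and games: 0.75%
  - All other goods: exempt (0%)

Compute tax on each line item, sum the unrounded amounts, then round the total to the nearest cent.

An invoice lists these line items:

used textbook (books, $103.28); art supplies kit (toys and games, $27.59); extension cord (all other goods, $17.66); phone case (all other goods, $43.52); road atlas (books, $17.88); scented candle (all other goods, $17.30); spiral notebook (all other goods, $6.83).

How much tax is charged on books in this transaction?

Used textbook $103.28: books → 3.75% + 0% district = 3.75% → $3.873
Road atlas $17.88: books → 3.75% + 0% district = 3.75% → $0.6705
Tax on books: unrounded sum = $4.5435 → $4.54

$4.54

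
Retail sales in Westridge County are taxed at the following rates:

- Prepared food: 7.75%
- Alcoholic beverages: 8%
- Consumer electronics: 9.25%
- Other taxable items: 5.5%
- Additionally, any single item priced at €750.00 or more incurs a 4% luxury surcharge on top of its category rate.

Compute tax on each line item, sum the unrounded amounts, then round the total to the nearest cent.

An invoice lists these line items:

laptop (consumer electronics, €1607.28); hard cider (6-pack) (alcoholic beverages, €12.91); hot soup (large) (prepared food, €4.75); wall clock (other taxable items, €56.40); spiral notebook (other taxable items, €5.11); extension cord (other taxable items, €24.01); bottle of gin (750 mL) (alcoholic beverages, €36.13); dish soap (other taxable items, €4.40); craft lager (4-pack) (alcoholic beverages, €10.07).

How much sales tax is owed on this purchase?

Laptop €1607.28: consumer electronics → 9.25% + 4% surcharge = 13.25% → €212.9646
Hard cider (6-pack) €12.91: alcoholic beverages → 8% → €1.0328
Hot soup (large) €4.75: prepared food → 7.75% → €0.368125
Wall clock €56.40: other taxable items → 5.5% → €3.102
Spiral notebook €5.11: other taxable items → 5.5% → €0.28105
Extension cord €24.01: other taxable items → 5.5% → €1.32055
Bottle of gin (750 mL) €36.13: alcoholic beverages → 8% → €2.8904
Dish soap €4.40: other taxable items → 5.5% → €0.242
Craft lager (4-pack) €10.07: alcoholic beverages → 8% → €0.8056
Unrounded tax sum = €223.007125 → €223.01

€223.01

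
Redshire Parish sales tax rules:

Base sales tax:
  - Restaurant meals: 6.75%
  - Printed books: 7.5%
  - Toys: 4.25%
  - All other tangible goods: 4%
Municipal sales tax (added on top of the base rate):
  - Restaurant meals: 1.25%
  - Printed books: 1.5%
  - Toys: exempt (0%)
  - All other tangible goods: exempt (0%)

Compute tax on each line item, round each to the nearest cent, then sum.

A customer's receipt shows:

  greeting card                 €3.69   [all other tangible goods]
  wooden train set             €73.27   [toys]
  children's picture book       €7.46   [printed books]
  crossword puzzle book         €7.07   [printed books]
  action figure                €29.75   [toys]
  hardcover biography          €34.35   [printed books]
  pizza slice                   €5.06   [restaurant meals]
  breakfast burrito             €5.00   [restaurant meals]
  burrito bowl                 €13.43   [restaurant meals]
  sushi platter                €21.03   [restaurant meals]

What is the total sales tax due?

€12.47

Greeting card €3.69: all other tangible goods → 4% + 0% municipal = 4% → €0.15
Wooden train set €73.27: toys → 4.25% + 0% municipal = 4.25% → €3.11
Children's picture book €7.46: printed books → 7.5% + 1.5% municipal = 9% → €0.67
Crossword puzzle book €7.07: printed books → 7.5% + 1.5% municipal = 9% → €0.64
Action figure €29.75: toys → 4.25% + 0% municipal = 4.25% → €1.26
Hardcover biography €34.35: printed books → 7.5% + 1.5% municipal = 9% → €3.09
Pizza slice €5.06: restaurant meals → 6.75% + 1.25% municipal = 8% → €0.40
Breakfast burrito €5.00: restaurant meals → 6.75% + 1.25% municipal = 8% → €0.40
Burrito bowl €13.43: restaurant meals → 6.75% + 1.25% municipal = 8% → €1.07
Sushi platter €21.03: restaurant meals → 6.75% + 1.25% municipal = 8% → €1.68
Total tax = €0.15 + €3.11 + €0.67 + €0.64 + €1.26 + €3.09 + €0.40 + €0.40 + €1.07 + €1.68 = €12.47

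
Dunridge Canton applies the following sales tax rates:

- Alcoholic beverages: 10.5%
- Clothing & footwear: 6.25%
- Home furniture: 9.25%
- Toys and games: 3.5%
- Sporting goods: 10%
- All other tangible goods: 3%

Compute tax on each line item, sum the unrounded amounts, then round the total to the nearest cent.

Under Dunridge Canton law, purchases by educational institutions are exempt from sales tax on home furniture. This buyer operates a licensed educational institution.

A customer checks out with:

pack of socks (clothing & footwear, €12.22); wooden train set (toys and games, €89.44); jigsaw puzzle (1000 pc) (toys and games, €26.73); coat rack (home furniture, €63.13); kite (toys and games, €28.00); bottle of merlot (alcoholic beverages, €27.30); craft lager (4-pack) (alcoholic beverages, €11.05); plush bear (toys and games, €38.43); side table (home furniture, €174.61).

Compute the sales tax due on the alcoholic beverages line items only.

€4.03

Bottle of merlot €27.30: alcoholic beverages → 10.5% → €2.8665
Craft lager (4-pack) €11.05: alcoholic beverages → 10.5% → €1.16025
Tax on alcoholic beverages: unrounded sum = €4.02675 → €4.03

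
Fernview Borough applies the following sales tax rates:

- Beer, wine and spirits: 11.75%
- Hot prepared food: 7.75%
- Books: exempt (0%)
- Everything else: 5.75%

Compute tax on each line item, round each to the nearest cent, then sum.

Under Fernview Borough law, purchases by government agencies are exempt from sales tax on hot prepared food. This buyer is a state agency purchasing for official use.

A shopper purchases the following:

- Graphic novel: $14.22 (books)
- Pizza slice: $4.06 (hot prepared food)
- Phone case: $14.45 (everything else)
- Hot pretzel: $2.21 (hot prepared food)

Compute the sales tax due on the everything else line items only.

$0.83

Phone case $14.45: everything else → 5.75% → $0.83
Tax on everything else = $0.83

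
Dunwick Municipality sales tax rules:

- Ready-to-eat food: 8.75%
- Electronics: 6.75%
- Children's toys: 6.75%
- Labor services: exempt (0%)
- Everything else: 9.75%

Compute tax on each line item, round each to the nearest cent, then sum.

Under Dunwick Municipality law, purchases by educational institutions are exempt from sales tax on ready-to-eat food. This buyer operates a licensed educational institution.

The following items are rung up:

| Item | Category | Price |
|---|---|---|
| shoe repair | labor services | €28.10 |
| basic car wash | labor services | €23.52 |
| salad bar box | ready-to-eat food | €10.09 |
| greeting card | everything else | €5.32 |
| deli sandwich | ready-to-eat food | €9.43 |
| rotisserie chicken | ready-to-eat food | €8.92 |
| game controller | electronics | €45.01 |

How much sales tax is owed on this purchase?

Shoe repair €28.10: labor services → 0% → €0.00
Basic car wash €23.52: labor services → 0% → €0.00
Salad bar box €10.09: ready-to-eat food, buyer-exempt → 0% → €0.00
Greeting card €5.32: everything else → 9.75% → €0.52
Deli sandwich €9.43: ready-to-eat food, buyer-exempt → 0% → €0.00
Rotisserie chicken €8.92: ready-to-eat food, buyer-exempt → 0% → €0.00
Game controller €45.01: electronics → 6.75% → €3.04
Total tax = €0.52 + €3.04 = €3.56

€3.56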